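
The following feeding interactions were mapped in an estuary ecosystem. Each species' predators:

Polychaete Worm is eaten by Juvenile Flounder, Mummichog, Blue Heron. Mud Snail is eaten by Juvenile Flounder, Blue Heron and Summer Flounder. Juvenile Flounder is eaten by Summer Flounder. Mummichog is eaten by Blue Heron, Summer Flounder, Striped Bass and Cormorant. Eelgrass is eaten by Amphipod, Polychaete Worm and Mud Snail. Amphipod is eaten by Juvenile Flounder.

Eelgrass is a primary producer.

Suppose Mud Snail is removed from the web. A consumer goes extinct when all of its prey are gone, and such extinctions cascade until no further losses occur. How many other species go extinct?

Remove Mud Snail.
Every predator of it retains at least one other prey: Juvenile Flounder still has Amphipod, Polychaete Worm; Blue Heron still has Polychaete Worm, Mummichog; Summer Flounder still has Juvenile Flounder, Mummichog.
No consumer loses all prey, so no secondary extinctions occur.

0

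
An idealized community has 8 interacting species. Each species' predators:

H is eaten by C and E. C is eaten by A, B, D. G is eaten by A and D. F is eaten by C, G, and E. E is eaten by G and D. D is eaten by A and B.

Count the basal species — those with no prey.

Basal species (no prey listed): H, F.
Count: 2.

2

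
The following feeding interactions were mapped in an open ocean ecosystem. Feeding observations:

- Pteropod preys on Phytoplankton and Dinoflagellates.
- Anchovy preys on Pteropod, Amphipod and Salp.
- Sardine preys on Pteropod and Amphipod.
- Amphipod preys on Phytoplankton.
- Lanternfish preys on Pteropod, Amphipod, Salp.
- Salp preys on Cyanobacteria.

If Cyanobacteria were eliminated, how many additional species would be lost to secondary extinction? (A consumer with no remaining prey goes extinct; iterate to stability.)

1

Remove Cyanobacteria.
Round 1: Salp (all prey gone) → extinct.
No further losses. Total secondary extinctions: 1.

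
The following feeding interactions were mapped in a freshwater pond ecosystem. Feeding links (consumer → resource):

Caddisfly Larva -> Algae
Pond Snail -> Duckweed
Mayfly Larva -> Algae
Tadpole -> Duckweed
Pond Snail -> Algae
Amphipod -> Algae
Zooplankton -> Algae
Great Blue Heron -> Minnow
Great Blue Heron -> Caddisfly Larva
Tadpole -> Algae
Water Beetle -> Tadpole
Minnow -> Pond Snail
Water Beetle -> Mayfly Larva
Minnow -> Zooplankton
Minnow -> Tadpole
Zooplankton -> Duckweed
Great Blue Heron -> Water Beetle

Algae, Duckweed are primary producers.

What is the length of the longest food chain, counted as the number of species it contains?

4 species

One longest chain: Algae → Tadpole → Minnow → Great Blue Heron.
It has 4 species and 3 links.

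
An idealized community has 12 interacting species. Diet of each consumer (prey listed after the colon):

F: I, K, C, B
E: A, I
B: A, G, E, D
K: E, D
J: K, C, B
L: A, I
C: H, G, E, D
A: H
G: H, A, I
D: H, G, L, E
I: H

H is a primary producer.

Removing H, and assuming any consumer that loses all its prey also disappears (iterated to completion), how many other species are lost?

11

Remove H.
Round 1: A (all prey gone), I (all prey gone) → extinct.
Round 2: G (all prey gone), L (all prey gone), E (all prey gone) → extinct.
Round 3: D (all prey gone) → extinct.
Round 4: K (all prey gone), C (all prey gone), B (all prey gone) → extinct.
Round 5: F (all prey gone), J (all prey gone) → extinct.
No further losses. Total secondary extinctions: 11.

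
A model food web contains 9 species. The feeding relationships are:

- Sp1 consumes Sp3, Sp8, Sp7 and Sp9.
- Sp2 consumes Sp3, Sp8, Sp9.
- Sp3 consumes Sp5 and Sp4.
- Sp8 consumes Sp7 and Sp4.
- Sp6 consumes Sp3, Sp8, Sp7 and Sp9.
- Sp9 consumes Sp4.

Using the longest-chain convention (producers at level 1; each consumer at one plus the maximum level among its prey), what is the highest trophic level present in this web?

Producers (level 1): Sp7, Sp5, Sp4.
Sp5 → Sp3 → Sp2 gives Sp2 level 3.
No species has a prey at level 3, so no species reaches level 4.

3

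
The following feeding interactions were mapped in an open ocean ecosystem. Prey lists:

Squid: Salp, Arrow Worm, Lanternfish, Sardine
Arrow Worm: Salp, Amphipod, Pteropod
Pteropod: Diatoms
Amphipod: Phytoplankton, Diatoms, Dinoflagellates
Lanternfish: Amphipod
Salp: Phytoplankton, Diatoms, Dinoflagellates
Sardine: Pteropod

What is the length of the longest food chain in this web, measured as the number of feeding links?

One longest chain: Diatoms → Pteropod → Sardine → Squid.
It has 4 species and 3 links.

3 links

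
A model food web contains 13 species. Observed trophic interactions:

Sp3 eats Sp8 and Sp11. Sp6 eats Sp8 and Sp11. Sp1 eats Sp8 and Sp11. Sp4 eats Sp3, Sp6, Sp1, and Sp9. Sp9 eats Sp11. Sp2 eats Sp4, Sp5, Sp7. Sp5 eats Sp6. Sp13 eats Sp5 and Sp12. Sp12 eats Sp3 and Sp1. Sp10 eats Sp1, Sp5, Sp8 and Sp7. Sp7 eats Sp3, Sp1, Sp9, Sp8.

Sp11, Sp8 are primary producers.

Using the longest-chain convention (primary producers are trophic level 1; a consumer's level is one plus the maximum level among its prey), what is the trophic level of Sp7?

Sp11 is a producer → level 1.
Sp1 eats Sp11 (level 1); other prey at levels: Sp8 1 → level 2.
Sp7 eats Sp1 (level 2); other prey at levels: Sp8 1, Sp9 2, Sp3 2 → level 3.

Trophic level 3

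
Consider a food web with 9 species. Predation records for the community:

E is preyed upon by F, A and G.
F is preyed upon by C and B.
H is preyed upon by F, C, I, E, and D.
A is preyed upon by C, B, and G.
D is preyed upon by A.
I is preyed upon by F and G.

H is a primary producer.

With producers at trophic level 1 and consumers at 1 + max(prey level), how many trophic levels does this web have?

Producers (level 1): H.
H → E → A → G gives G level 4.
No species has a prey at level 4, so no species reaches level 5.

4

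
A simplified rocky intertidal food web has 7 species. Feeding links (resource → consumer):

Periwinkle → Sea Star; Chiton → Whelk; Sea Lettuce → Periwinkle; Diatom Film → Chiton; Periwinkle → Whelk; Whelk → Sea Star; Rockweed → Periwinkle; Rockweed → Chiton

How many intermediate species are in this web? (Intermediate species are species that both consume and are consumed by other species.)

3

Intermediate species (has both prey and predators): Periwinkle, Chiton, Whelk.
Count: 3.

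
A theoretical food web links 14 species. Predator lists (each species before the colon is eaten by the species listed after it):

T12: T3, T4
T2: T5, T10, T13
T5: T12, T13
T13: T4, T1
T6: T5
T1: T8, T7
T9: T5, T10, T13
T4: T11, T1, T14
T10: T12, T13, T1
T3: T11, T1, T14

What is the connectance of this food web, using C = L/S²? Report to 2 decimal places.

C = 0.12

The web has S = 14 species and L = 24 feeding links.
C = L / S² = 24 / 196 = 0.1224 ≈ 0.12.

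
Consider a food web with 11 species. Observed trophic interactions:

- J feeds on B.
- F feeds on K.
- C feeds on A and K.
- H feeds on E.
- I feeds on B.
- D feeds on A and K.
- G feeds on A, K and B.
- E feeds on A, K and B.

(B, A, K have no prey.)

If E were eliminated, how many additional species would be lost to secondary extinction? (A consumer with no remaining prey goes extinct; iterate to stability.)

Remove E.
Round 1: H (all prey gone) → extinct.
No further losses. Total secondary extinctions: 1.

1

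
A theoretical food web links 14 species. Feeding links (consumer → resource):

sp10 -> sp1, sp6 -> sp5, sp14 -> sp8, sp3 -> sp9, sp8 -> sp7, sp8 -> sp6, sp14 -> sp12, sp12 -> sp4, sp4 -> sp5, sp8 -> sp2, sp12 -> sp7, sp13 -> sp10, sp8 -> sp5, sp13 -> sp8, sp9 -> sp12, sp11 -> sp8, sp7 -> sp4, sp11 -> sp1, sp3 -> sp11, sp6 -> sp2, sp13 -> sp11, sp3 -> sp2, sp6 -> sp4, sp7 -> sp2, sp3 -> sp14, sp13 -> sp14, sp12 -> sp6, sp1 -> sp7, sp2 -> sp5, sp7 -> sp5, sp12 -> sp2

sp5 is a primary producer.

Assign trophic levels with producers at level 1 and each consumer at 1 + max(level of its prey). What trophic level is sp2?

Trophic level 2

sp5 is a producer → level 1.
sp2 eats sp5 → level 2.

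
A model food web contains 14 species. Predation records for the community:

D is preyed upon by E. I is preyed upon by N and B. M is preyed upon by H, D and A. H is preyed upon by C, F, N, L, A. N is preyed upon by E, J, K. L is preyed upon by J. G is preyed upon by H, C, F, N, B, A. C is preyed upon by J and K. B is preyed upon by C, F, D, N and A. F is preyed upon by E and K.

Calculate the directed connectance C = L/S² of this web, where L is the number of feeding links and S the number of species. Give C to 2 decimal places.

The web has S = 14 species and L = 30 feeding links.
C = L / S² = 30 / 196 = 0.1531 ≈ 0.15.

C = 0.15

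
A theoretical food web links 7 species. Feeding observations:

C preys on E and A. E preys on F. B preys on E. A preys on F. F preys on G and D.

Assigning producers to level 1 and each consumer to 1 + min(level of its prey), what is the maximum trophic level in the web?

4

Producers (level 1): D, G.
Following each consumer down to its lowest-level prey: D → F → E → C (levels 1 through 4).
All prey of C (E 3, A 3) are at level 3 or above, so C is at level 1 + 3 = 4.
Every consumer has at least one prey at level 3 or below, so none exceeds level 4.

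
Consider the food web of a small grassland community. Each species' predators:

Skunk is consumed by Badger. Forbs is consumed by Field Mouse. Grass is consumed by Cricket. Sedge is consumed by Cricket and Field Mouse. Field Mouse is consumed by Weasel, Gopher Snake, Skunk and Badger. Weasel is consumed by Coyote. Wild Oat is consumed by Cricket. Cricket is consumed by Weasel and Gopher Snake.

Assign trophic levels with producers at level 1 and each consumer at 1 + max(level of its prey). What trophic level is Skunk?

Trophic level 3

Sedge is a producer → level 1.
Field Mouse eats Sedge (level 1); other prey at levels: Forbs 1 → level 2.
Skunk eats Field Mouse → level 3.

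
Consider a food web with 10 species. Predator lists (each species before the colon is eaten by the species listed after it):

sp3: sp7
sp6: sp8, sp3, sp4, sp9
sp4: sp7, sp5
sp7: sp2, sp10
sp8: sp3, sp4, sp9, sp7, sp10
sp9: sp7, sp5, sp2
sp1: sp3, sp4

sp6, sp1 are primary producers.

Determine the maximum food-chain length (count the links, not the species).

4 links

One longest chain: sp6 → sp8 → sp3 → sp7 → sp2.
It has 5 species and 4 links.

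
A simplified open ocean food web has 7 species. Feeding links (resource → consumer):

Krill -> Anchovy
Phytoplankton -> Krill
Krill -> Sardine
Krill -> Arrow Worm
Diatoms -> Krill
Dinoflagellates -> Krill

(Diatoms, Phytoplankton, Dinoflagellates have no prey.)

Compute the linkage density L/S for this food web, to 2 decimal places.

There are L = 6 links among S = 7 species.
L/S = 6/7 = 0.8571 ≈ 0.86.

L/S = 0.86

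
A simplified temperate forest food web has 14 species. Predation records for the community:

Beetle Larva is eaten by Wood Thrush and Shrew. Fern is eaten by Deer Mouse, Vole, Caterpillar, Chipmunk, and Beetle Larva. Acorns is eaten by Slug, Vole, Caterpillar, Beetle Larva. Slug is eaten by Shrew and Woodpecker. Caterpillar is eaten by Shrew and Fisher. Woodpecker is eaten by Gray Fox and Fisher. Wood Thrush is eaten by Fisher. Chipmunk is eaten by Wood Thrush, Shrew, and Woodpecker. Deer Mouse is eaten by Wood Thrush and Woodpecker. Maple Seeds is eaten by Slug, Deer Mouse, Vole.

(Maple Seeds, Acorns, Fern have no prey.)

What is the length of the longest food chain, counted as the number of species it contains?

One longest chain: Acorns → Beetle Larva → Wood Thrush → Fisher.
It has 4 species and 3 links.

4 species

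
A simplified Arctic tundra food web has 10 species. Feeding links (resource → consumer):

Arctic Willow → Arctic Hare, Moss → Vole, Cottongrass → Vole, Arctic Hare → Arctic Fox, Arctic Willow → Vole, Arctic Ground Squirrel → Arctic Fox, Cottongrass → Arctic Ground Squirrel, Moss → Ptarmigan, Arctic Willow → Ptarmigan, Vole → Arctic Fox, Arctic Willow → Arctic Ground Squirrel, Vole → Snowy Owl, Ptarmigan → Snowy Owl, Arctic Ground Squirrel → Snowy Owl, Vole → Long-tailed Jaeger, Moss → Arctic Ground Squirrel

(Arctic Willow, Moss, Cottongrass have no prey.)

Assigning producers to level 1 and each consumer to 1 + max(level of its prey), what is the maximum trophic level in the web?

3

Producers (level 1): Arctic Willow, Moss, Cottongrass.
Arctic Willow → Arctic Ground Squirrel → Arctic Fox gives Arctic Fox level 3.
No species has a prey at level 3, so no species reaches level 4.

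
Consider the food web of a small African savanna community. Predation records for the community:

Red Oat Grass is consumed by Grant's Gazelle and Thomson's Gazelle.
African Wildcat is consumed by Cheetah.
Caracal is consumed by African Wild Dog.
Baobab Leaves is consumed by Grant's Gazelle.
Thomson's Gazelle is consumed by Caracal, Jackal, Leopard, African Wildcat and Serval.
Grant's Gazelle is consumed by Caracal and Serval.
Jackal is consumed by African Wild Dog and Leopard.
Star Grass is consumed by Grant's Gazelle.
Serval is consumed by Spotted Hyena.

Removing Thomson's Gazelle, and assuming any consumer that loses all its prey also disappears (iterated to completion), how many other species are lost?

4

Remove Thomson's Gazelle.
Round 1: Jackal (all prey gone), African Wildcat (all prey gone) → extinct.
Round 2: Leopard (all prey gone), Cheetah (all prey gone) → extinct.
No further losses. Total secondary extinctions: 4.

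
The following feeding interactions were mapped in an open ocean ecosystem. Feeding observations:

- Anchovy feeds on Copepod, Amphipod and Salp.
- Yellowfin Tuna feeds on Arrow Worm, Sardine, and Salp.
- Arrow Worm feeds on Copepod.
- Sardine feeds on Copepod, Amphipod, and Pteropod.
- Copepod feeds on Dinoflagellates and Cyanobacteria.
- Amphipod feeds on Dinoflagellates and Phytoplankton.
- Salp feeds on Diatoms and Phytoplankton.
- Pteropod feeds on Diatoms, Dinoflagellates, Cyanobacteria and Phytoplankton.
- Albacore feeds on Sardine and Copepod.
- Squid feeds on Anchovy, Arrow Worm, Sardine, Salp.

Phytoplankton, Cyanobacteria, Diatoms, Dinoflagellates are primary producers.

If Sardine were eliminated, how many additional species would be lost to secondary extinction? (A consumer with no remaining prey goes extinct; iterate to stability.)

Remove Sardine.
Every predator of it retains at least one other prey: Yellowfin Tuna still has Salp, Arrow Worm; Squid still has Salp, Arrow Worm, Anchovy; Albacore still has Copepod.
No consumer loses all prey, so no secondary extinctions occur.

0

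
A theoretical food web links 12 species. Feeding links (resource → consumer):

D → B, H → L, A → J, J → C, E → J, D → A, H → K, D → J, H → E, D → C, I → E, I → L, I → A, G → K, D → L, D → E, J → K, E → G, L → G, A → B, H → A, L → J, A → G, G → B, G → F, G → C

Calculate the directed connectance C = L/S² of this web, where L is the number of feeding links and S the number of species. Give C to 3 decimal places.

C = 0.181

The web has S = 12 species and L = 26 feeding links.
C = L / S² = 26 / 144 = 0.1806 ≈ 0.181.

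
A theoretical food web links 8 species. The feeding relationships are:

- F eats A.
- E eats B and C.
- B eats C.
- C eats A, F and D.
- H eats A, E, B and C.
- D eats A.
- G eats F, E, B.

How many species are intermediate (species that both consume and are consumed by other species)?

Intermediate species (has both prey and predators): D, F, C, B, E.
Count: 5.

5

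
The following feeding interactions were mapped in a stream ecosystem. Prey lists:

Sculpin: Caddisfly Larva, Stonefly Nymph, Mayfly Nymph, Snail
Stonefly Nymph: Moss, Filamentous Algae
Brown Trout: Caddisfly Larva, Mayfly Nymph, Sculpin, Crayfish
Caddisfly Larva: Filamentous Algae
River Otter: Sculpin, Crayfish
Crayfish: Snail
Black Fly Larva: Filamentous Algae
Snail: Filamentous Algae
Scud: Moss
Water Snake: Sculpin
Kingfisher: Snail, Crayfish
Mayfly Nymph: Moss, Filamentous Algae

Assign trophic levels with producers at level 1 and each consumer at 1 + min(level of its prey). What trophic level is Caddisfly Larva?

Trophic level 2

Filamentous Algae is a producer → level 1.
Caddisfly Larva eats Filamentous Algae → level 2.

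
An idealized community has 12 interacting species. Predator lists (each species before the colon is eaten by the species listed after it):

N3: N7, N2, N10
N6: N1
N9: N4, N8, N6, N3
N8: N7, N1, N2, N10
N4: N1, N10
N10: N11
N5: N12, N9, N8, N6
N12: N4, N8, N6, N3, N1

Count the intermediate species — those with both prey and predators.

Intermediate species (has both prey and predators): N12, N9, N4, N8, N6, N3, N10.
Count: 7.

7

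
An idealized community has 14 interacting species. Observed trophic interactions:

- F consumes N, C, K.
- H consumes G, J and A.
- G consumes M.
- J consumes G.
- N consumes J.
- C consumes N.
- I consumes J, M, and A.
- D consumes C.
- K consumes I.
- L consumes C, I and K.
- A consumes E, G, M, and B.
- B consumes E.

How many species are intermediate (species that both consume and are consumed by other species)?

8

Intermediate species (has both prey and predators): G, B, J, A, I, N, K, C.
Count: 8.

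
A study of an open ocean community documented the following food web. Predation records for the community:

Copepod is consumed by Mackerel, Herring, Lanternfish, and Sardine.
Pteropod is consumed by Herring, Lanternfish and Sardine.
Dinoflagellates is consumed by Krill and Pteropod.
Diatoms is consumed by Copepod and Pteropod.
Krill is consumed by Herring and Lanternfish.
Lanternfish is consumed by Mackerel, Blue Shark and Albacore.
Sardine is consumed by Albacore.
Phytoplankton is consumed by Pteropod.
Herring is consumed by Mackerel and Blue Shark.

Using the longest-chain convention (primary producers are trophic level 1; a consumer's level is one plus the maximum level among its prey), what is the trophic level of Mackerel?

Trophic level 4

Diatoms is a producer → level 1.
Copepod eats Diatoms → level 2.
Herring eats Copepod (level 2); other prey at levels: Krill 2, Pteropod 2 → level 3.
Mackerel eats Herring (level 3); other prey at levels: Copepod 2, Lanternfish 3 → level 4.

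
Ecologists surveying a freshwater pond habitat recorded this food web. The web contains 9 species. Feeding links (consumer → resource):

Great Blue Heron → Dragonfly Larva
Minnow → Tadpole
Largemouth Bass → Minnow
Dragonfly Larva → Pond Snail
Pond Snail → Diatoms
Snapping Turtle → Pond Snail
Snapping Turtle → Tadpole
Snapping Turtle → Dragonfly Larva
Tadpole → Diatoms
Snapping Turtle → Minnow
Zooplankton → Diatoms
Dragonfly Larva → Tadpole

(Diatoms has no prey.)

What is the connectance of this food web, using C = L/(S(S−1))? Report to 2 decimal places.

The web has S = 9 species and L = 12 feeding links.
C = L / (S(S−1)) = 12 / 72 = 0.1667 ≈ 0.17.

C = 0.17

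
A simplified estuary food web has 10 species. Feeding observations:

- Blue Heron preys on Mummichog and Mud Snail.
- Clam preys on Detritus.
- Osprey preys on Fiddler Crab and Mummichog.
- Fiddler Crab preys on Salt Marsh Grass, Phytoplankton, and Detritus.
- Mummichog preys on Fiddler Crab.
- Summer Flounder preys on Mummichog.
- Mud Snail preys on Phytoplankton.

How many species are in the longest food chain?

4 species

One longest chain: Salt Marsh Grass → Fiddler Crab → Mummichog → Osprey.
It has 4 species and 3 links.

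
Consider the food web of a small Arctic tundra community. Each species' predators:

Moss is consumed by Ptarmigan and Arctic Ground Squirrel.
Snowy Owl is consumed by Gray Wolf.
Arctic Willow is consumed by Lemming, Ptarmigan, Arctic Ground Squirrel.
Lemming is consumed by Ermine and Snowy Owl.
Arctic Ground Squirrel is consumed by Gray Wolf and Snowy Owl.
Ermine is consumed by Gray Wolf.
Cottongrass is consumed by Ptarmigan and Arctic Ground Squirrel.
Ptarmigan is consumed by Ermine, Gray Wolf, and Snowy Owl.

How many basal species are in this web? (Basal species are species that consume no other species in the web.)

3

Basal species (no prey listed): Cottongrass, Moss, Arctic Willow.
Count: 3.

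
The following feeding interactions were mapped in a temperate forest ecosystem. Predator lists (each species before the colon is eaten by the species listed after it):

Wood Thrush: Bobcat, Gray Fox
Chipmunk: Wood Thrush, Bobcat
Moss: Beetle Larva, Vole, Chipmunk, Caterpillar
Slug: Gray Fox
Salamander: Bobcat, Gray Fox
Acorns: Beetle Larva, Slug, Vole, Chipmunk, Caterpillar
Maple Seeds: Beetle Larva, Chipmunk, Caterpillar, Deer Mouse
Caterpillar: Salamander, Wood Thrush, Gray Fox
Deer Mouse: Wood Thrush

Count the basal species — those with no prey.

Basal species (no prey listed): Acorns, Moss, Maple Seeds.
Count: 3.

3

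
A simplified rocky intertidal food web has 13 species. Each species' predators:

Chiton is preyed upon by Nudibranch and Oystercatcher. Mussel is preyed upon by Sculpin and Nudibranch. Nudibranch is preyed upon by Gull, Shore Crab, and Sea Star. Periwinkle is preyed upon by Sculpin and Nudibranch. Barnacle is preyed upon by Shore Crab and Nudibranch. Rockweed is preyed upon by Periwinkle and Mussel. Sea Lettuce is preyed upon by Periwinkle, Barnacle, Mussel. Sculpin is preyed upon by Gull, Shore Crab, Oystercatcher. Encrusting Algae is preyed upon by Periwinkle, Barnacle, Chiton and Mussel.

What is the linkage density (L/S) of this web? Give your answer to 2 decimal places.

There are L = 23 links among S = 13 species.
L/S = 23/13 = 1.7692 ≈ 1.77.

L/S = 1.77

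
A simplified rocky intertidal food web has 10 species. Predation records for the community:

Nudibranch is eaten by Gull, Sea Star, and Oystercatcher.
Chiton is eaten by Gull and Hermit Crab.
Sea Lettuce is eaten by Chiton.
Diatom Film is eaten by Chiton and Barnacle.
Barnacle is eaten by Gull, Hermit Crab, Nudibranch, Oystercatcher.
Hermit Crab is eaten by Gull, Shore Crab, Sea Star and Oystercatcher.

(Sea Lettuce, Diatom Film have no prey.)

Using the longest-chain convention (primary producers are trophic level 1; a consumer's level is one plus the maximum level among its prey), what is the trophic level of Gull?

Trophic level 4

Diatom Film is a producer → level 1.
Barnacle eats Diatom Film → level 2.
Nudibranch eats Barnacle → level 3.
Gull eats Nudibranch (level 3); other prey at levels: Barnacle 2, Chiton 2, Hermit Crab 3 → level 4.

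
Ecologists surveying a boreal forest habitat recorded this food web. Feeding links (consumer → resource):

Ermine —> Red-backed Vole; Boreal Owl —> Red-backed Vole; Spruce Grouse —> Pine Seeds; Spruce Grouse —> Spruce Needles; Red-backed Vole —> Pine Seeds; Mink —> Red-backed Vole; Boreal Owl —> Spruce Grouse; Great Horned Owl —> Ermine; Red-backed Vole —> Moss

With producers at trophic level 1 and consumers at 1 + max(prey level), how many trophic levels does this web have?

4

Producers (level 1): Spruce Needles, Moss, Pine Seeds.
Moss → Red-backed Vole → Ermine → Great Horned Owl gives Great Horned Owl level 4.
No species has a prey at level 4, so no species reaches level 5.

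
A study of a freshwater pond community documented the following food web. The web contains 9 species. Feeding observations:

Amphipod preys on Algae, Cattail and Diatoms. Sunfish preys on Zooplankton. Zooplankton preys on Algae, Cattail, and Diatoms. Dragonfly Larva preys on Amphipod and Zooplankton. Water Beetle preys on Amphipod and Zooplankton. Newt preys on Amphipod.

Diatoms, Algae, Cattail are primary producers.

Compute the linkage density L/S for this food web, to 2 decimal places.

L/S = 1.33

There are L = 12 links among S = 9 species.
L/S = 12/9 = 1.3333 ≈ 1.33.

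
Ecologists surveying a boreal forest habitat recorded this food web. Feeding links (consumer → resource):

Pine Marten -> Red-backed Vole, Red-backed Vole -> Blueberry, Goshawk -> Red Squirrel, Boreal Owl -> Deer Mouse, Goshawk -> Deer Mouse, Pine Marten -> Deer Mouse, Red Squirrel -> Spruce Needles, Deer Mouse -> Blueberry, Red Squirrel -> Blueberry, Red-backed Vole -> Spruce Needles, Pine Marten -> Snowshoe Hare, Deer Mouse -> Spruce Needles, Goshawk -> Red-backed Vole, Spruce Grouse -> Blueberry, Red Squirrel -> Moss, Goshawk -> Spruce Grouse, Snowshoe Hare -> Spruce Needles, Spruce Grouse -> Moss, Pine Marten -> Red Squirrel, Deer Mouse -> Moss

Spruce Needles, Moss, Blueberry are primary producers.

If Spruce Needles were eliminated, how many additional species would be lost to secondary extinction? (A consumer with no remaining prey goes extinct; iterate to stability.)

1

Remove Spruce Needles.
Round 1: Snowshoe Hare (all prey gone) → extinct.
No further losses. Total secondary extinctions: 1.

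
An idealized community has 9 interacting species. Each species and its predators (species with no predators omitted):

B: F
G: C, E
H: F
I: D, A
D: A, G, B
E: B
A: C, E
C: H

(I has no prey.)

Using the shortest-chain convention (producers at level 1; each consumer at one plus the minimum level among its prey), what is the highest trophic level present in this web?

4

Producers (level 1): I.
Following each consumer down to its lowest-level prey: I → D → B → F (levels 1 through 4).
All prey of F (B 3, H 4) are at level 3 or above, so F is at level 1 + 3 = 4.
Every consumer has at least one prey at level 3 or below, so none exceeds level 4.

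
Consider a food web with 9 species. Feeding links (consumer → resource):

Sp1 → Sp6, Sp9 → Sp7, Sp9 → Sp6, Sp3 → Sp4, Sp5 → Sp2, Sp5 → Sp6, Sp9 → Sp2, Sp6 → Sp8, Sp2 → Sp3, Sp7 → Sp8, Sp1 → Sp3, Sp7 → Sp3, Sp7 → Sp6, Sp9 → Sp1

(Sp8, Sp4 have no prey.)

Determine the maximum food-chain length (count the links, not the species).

One longest chain: Sp4 → Sp3 → Sp2 → Sp5.
It has 4 species and 3 links.

3 links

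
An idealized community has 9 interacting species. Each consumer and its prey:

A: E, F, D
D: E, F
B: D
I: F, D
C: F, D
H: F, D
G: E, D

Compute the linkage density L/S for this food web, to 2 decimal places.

L/S = 1.56

There are L = 14 links among S = 9 species.
L/S = 14/9 = 1.5556 ≈ 1.56.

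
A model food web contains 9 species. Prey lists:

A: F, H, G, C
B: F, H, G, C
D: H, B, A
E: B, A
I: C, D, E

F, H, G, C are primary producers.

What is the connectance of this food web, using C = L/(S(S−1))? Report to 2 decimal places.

The web has S = 9 species and L = 16 feeding links.
C = L / (S(S−1)) = 16 / 72 = 0.2222 ≈ 0.22.

C = 0.22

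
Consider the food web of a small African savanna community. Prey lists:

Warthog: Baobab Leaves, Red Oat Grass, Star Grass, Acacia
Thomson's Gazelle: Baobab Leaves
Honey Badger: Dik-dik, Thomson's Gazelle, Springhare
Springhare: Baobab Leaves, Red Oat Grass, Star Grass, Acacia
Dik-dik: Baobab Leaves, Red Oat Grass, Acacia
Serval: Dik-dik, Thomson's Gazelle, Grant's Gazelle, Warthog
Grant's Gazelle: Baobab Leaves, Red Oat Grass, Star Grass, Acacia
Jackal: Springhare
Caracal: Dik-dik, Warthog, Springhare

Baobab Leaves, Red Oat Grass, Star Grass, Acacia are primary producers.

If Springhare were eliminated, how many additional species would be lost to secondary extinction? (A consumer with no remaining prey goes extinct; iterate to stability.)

Remove Springhare.
Round 1: Jackal (all prey gone) → extinct.
No further losses. Total secondary extinctions: 1.

1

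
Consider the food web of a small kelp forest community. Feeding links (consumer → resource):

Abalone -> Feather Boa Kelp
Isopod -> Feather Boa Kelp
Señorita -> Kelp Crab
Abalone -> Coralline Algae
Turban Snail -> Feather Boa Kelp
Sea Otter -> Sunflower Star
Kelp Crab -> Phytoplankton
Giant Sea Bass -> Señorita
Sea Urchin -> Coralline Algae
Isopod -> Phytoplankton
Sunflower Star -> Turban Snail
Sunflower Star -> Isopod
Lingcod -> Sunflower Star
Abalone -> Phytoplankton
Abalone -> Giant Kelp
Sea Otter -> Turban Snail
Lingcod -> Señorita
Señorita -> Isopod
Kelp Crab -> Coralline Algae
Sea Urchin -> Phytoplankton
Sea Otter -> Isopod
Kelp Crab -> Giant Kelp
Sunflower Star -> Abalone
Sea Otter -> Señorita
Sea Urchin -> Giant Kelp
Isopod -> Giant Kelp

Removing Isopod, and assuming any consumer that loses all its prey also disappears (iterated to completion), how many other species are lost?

0

Remove Isopod.
Every predator of it retains at least one other prey: Sunflower Star still has Abalone, Turban Snail; Señorita still has Kelp Crab; Sea Otter still has Turban Snail, Sunflower Star, Señorita.
No consumer loses all prey, so no secondary extinctions occur.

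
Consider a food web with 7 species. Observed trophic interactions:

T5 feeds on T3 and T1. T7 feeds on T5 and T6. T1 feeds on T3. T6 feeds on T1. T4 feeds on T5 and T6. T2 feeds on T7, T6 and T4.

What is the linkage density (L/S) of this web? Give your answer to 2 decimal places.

L/S = 1.57

There are L = 11 links among S = 7 species.
L/S = 11/7 = 1.5714 ≈ 1.57.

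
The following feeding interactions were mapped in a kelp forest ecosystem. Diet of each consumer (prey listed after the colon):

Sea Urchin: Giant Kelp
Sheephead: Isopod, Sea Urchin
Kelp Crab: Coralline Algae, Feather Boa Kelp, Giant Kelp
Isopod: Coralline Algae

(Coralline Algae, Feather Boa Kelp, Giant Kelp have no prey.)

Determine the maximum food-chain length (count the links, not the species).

One longest chain: Coralline Algae → Isopod → Sheephead.
It has 3 species and 2 links.

2 links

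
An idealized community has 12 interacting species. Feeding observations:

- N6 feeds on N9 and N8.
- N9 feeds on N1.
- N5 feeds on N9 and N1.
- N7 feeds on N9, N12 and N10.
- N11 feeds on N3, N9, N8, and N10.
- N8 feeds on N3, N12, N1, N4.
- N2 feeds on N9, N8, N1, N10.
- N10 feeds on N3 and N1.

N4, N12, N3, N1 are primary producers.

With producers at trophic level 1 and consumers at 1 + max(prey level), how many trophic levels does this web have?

Producers (level 1): N4, N12, N3, N1.
N3 → N10 → N7 gives N7 level 3.
No species has a prey at level 3, so no species reaches level 4.

3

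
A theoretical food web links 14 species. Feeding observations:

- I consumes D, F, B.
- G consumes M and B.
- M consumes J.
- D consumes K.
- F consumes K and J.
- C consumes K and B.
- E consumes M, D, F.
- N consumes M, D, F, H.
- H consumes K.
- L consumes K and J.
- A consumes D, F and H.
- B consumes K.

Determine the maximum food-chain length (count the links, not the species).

One longest chain: K → B → C.
It has 3 species and 2 links.

2 links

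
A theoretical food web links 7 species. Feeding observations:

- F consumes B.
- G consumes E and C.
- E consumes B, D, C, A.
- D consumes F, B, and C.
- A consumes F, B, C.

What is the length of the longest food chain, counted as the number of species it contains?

One longest chain: B → F → D → E → G.
It has 5 species and 4 links.

5 species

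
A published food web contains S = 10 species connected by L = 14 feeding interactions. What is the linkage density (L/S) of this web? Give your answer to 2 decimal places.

L/S = 1.40

There are L = 14 links among S = 10 species.
L/S = 14/10 = 1.4000 ≈ 1.40.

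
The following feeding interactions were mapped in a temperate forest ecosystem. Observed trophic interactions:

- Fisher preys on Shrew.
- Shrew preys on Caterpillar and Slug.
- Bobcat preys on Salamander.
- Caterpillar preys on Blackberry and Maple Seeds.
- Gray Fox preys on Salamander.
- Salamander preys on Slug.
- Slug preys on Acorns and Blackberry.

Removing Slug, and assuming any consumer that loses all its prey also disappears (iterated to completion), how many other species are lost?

3

Remove Slug.
Round 1: Salamander (all prey gone) → extinct.
Round 2: Gray Fox (all prey gone), Bobcat (all prey gone) → extinct.
No further losses. Total secondary extinctions: 3.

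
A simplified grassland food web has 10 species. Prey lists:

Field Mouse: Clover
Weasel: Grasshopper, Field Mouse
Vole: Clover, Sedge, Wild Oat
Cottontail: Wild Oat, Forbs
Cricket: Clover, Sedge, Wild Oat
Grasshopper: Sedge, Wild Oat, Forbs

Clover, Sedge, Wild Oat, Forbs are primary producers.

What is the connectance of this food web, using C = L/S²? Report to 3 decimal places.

C = 0.140

The web has S = 10 species and L = 14 feeding links.
C = L / S² = 14 / 100 = 0.1400 ≈ 0.140.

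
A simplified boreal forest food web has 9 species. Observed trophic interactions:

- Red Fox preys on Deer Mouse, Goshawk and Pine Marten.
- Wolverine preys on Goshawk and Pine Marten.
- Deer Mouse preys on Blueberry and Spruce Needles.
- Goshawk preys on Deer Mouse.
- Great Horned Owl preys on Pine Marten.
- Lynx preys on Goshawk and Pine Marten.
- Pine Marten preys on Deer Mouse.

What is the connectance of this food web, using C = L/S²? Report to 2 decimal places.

The web has S = 9 species and L = 12 feeding links.
C = L / S² = 12 / 81 = 0.1481 ≈ 0.15.

C = 0.15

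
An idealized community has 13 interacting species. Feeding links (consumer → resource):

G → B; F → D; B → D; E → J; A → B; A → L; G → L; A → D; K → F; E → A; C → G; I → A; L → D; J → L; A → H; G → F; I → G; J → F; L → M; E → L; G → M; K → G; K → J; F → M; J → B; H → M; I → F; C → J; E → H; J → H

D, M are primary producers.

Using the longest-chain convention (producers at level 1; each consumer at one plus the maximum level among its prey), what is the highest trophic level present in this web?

Producers (level 1): D, M.
M → H → J → K gives K level 4.
No species has a prey at level 4, so no species reaches level 5.

4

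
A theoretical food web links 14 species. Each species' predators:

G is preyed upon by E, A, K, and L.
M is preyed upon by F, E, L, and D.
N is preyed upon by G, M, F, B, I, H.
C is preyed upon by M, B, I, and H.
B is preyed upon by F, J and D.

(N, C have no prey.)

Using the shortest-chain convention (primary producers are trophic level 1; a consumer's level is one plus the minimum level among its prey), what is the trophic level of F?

Trophic level 2

N is a producer → level 1.
F eats N → level 2.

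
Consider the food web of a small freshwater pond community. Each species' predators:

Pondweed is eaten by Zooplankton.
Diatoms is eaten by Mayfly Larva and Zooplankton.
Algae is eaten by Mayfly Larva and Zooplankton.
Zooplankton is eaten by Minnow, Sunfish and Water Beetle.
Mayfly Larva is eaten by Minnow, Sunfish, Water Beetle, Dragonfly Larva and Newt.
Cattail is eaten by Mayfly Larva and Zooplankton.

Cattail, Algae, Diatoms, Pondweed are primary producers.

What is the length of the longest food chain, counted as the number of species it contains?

One longest chain: Cattail → Zooplankton → Minnow.
It has 3 species and 2 links.

3 species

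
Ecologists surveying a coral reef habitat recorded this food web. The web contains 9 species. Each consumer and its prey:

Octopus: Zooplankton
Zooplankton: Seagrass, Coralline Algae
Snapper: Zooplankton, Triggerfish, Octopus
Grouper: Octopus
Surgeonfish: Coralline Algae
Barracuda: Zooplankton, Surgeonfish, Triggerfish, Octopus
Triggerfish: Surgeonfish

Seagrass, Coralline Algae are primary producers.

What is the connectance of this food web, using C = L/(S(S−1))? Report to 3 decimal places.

The web has S = 9 species and L = 13 feeding links.
C = L / (S(S−1)) = 13 / 72 = 0.1806 ≈ 0.181.

C = 0.181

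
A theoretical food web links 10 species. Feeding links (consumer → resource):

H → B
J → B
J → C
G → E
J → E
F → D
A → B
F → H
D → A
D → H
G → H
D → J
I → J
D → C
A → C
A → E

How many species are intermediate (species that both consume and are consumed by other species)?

Intermediate species (has both prey and predators): J, A, H, D.
Count: 4.

4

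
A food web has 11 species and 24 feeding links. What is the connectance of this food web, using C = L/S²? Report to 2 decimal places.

C = 0.20

The web has S = 11 species and L = 24 feeding links.
C = L / S² = 24 / 121 = 0.1983 ≈ 0.20.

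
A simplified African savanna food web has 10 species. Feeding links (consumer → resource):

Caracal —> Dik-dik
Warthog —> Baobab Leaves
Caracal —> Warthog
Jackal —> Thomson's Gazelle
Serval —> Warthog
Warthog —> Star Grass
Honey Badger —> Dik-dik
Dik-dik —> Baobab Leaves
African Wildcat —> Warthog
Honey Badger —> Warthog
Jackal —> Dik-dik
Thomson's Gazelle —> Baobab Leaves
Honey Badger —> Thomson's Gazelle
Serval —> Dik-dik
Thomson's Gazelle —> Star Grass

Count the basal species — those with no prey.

Basal species (no prey listed): Star Grass, Baobab Leaves.
Count: 2.

2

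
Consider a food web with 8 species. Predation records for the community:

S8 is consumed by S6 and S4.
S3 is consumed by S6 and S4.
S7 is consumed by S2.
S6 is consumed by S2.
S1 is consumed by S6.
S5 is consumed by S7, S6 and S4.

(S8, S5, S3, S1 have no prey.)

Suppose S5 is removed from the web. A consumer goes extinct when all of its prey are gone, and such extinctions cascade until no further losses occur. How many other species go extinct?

1

Remove S5.
Round 1: S7 (all prey gone) → extinct.
No further losses. Total secondary extinctions: 1.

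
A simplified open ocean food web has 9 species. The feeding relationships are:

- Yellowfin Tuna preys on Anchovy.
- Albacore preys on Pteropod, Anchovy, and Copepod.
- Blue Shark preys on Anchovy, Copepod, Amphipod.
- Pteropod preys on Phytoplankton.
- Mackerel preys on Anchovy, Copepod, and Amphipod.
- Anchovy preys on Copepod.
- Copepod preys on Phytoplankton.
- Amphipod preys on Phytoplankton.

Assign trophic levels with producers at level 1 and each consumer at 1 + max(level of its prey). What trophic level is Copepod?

Phytoplankton is a producer → level 1.
Copepod eats Phytoplankton → level 2.

Trophic level 2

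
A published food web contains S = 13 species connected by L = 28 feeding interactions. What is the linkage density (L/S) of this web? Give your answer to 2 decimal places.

There are L = 28 links among S = 13 species.
L/S = 28/13 = 2.1538 ≈ 2.15.

L/S = 2.15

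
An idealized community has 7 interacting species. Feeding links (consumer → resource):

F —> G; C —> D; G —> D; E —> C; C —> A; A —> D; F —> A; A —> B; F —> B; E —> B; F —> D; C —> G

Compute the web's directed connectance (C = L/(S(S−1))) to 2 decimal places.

The web has S = 7 species and L = 12 feeding links.
C = L / (S(S−1)) = 12 / 42 = 0.2857 ≈ 0.29.

C = 0.29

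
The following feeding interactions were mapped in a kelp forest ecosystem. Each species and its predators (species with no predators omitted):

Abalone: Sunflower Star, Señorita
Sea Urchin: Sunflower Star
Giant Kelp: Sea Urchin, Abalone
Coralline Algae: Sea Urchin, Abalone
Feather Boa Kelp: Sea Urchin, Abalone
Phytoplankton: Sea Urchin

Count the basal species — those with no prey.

Basal species (no prey listed): Phytoplankton, Giant Kelp, Coralline Algae, Feather Boa Kelp.
Count: 4.

4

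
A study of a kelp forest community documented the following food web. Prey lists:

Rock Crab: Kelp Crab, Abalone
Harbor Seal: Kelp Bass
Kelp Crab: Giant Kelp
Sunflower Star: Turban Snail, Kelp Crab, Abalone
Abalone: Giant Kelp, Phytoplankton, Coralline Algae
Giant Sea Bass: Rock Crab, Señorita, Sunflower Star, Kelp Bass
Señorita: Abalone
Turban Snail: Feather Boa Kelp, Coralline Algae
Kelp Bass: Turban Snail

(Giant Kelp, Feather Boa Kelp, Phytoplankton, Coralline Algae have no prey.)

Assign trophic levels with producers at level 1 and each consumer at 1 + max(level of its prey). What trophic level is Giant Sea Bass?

Giant Kelp is a producer → level 1.
Abalone eats Giant Kelp (level 1); other prey at levels: Phytoplankton 1, Coralline Algae 1 → level 2.
Señorita eats Abalone → level 3.
Giant Sea Bass eats Señorita (level 3); other prey at levels: Rock Crab 3, Sunflower Star 3, Kelp Bass 3 → level 4.

Trophic level 4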